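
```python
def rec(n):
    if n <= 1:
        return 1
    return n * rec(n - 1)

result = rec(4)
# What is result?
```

rec(4) = 4 * 3 * 2 * 1 = 24

Answer: 24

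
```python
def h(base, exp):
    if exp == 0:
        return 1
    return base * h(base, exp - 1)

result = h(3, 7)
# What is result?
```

h(3, 7) = 3 * 3 * 3 * 3 * 3 * 3 * 3 = 2187

Answer: 2187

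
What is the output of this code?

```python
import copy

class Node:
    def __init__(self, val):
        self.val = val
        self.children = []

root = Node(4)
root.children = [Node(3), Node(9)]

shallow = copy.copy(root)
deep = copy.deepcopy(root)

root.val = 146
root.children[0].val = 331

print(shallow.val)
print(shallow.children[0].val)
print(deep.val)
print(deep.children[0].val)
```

Key concept: deep copy with custom objects.
Step by step:
`root = Node(4)` → root = Node(val=4, children=[])
`root.children = [Node(3), Node(9)]` → root = Node(val=4, children=[Node(val=3, children=[]), Node(val=9, children=[])])
`shallow = copy.copy(root)` → shallow = Node(val=4, children=[Node(val=3, children=[]), Node(val=9, children=[])])
`deep = copy.deepcopy(root)` → deep = Node(val=4, children=[Node(val=3, children=[]), Node(val=9, children=[])])
`root.val = 146` → root = Node(val=146, children=[Node(val=3, children=[]), Node(val=9, children=[])])
`root.children[0].val = 331` → root = Node(val=146, children=[Node(val=331, children=[]), Node(val=9, children=[])]); shallow = Node(val=4, children=[Node(val=331, children=[]), Node(val=9, children=[])])
`print(shallow.val)` → prints 4
`print(shallow.children[0].val)` → prints 331
`print(deep.val)` → prints 4
`print(deep.children[0].val)` → prints 3

Answer:
4
331
4
3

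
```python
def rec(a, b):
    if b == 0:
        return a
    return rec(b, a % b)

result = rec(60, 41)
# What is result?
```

rec(60, 41) -> rec(41, 19) -> rec(19, 3) -> rec(3, 1) -> rec(1, 0) -> 1

Answer: 1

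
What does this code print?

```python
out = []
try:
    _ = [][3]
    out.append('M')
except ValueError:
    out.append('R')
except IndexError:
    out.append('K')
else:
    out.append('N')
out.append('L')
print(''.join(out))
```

Execution trace: 'K' (except IndexError) → 'L' (after the try/except). Output: KL

Answer: KL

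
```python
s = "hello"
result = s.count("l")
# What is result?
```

Trace:
`s = "hello"` → s = 'hello'
`result = s.count("l")` → result = 2
So result = 2

Answer: 2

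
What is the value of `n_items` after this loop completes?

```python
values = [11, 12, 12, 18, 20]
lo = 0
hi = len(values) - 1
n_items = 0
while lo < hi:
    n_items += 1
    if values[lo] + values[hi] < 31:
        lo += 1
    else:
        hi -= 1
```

Steps to find pair summing to 31
`n_items` takes the values: 0 → 1 → 2 → 3 → 4

Answer: 4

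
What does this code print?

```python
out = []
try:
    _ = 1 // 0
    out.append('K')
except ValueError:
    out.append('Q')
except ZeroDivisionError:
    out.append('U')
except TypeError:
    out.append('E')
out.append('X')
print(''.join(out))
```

Execution trace: 'U' (except ZeroDivisionError) → 'X' (after the try/except). Output: UX

Answer: UX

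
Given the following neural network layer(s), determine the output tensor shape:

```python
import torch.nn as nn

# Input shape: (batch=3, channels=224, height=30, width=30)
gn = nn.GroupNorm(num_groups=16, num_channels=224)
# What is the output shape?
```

Input: (3, 224, 30, 30) -> Output: (3, 224, 30, 30)

Answer: (3, 224, 30, 30)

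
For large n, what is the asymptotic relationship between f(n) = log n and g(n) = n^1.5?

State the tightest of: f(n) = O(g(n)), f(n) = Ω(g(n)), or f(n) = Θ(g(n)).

log n vs n^1.5: f(n) = O(g(n)) but not Ω(g(n)) — n^1.5 grows strictly faster than log n.

Answer: f(n) = O(g(n)) but not Ω(g(n)) — n^1.5 grows strictly faster than log n.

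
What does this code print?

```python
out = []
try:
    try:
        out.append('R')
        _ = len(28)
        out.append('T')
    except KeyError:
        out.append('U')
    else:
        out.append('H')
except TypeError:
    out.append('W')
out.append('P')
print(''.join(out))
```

Execution trace: 'R' (try body) → 'W' (outer except TypeError) → 'P' (after the try/except). Output: RWP

Answer: RWP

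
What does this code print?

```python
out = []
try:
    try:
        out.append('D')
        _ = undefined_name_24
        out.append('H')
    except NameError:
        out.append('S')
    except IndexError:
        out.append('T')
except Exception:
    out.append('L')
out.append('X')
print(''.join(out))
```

Execution trace: 'D' (inner try body) → 'S' (inner except NameError) → 'X' (after the try/except). Output: DSX

Answer: DSX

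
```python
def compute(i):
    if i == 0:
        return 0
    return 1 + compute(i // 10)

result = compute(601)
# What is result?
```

Count of digits of 601: 3

Answer: 3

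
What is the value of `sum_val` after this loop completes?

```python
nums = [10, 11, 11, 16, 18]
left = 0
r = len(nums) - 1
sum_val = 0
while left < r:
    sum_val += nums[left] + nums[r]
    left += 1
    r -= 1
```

Sum of pairs from ends
`sum_val` takes the values: 0 → 28 → 55

Answer: 55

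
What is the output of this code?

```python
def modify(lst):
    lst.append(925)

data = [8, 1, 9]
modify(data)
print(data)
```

Key concept: function modifies passed list.
Step by step:
`data = [8, 1, 9]` → data = [8, 1, 9]
`modify(data)` → data = [8, 1, 9, 925]
`print(data)` → prints [8, 1, 9, 925]

Answer: [8, 1, 9, 925]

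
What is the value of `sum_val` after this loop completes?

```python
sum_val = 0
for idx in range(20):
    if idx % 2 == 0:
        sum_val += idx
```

Sum of even numbers 0 to 19
`sum_val` takes the values: 0 → 2 → 6 → 12 → 20 → 30 → 42 → 56 → 72 → 90

Answer: 90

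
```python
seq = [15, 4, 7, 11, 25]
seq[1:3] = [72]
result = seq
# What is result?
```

Trace:
`seq = [15, 4, 7, 11, 25]` → seq = [15, 4, 7, 11, 25]
`seq[1:3] = [72]` → seq = [15, 72, 11, 25]
`result = seq` → result = [15, 72, 11, 25]
So result = [15, 72, 11, 25]

Answer: [15, 72, 11, 25]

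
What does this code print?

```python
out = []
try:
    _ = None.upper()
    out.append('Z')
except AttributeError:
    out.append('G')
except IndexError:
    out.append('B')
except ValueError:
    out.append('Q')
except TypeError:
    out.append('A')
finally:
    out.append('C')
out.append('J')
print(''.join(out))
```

Execution trace: 'G' (except AttributeError) → 'C' (finally) → 'J' (after the try/except). Output: GCJ

Answer: GCJ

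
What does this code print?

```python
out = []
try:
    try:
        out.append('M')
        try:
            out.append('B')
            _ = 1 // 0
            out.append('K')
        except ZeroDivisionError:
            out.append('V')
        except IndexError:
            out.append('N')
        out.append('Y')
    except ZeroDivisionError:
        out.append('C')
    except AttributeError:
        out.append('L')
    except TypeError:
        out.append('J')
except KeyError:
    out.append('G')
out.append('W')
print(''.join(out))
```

Execution trace: 'M' (try body) → 'B' (inner try body) → 'V' (inner except ZeroDivisionError) → 'Y' (try body, no exception) → 'W' (after the try/except). Output: MBVYW

Answer: MBVYW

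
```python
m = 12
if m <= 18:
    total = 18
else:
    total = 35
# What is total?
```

Trace:
`m = 12` → m = 12
`if m <= 18: ...` → m <= 18 is True → total = 18
So total = 18

Answer: 18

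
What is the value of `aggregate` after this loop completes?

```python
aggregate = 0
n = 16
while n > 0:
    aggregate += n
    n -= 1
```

Sum 16 down to 1
`aggregate` takes the values: 0 → 16 → 31 → 45 → 58 → 70 → 81 → 91 → 100 → 108 → 115 → 121 → 126 → 130 → 133 → 135 → 136

Answer: 136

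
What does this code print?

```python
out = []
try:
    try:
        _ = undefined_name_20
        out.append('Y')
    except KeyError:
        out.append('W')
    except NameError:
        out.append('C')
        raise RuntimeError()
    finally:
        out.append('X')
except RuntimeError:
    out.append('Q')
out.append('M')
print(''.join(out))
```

Execution trace: 'C' (inner except NameError) → 'X' (inner finally) → 'Q' (outer except RuntimeError) → 'M' (after the try/except). Output: CXQM

Answer: CXQM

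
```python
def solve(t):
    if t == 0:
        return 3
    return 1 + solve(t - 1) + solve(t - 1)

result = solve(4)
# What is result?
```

solve(t) = 1 + 2·solve(t-1), solve(0)=3. Closed form: (3+1)·2^4 - 1 = 63.

Answer: 63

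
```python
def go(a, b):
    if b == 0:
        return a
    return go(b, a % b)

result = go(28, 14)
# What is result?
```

go(28, 14) -> go(14, 0) -> 14

Answer: 14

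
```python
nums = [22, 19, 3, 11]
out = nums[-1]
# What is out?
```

Trace:
`nums = [22, 19, 3, 11]` → nums = [22, 19, 3, 11]
`out = nums[-1]` → out = 11
So out = 11

Answer: 11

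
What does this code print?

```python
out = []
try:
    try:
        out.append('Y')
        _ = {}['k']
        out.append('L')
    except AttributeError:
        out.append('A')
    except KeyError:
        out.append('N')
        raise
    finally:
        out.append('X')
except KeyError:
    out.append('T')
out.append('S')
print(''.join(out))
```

Execution trace: 'Y' (inner try body) → 'N' (inner except KeyError) → 'X' (inner finally) → 'T' (outer except KeyError) → 'S' (after the try/except). Output: YNXTS

Answer: YNXTS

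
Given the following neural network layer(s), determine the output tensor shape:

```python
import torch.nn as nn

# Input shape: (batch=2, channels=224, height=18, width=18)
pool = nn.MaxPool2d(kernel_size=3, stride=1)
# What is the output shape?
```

Input: (2, 224, 18, 18) -> Output: (2, 224, 16, 16)

Answer: (2, 224, 16, 16)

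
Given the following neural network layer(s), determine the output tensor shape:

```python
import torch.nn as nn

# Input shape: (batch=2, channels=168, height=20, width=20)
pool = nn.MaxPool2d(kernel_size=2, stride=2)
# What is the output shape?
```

Input: (2, 168, 20, 20) -> Output: (2, 168, 10, 10)

Answer: (2, 168, 10, 10)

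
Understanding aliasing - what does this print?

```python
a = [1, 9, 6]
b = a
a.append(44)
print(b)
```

Key concept: basic list aliasing.
Step by step:
`a = [1, 9, 6]` → a = [1, 9, 6]
`b = a` → b = [1, 9, 6] (same object as a)
`a.append(44)` → a = [1, 9, 6, 44] (same object as b); b = [1, 9, 6, 44] (same object as a)
`print(b)` → prints [1, 9, 6, 44]

Answer: [1, 9, 6, 44]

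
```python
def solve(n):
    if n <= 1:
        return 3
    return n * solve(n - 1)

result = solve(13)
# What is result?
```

solve(13) = 13 * 12 * 11 * 10 * 9 * 8 * 7 * 6 * 5 * 4 * 3 * 2 * 3 = 18681062400

Answer: 18681062400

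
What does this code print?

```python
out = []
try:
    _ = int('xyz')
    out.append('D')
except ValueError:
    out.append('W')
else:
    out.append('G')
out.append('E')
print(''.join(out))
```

Execution trace: 'W' (except ValueError) → 'E' (after the try/except). Output: WE

Answer: WE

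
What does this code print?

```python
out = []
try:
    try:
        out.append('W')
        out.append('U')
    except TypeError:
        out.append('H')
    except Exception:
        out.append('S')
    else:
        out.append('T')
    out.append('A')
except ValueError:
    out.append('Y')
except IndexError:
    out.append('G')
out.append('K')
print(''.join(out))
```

Execution trace: 'W' (inner try body) → 'U' (inner try body, no exception) → 'T' (inner else) → 'A' (try body, no exception) → 'K' (after the try/except). Output: WUTAK

Answer: WUTAK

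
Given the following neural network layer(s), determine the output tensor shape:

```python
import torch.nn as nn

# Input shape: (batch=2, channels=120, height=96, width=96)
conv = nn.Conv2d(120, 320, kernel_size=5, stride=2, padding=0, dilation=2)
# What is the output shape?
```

Input: (2, 120, 96, 96) -> Output: (2, 320, 44, 44)

Answer: (2, 320, 44, 44)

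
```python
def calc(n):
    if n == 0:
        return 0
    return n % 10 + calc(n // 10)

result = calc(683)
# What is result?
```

Sum of digits of 683: 3 + 8 + 6 = 17

Answer: 17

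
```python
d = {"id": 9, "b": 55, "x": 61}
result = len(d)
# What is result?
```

Trace:
`d = {"id": 9, "b": 55, "x": 61}` → d = {'id': 9, 'b': 55, 'x': 61}
`result = len(d)` → result = 3
So result = 3

Answer: 3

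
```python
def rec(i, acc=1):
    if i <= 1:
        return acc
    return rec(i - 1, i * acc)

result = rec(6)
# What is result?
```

Accumulator trace (n, acc): (6, 1) -> (5, 6) -> (4, 30) -> (3, 120) -> (2, 360) -> (1, 720) -> return 720

Answer: 720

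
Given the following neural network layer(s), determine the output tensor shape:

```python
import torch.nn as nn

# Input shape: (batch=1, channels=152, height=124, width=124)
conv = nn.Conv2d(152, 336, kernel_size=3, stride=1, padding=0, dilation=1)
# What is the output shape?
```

Input: (1, 152, 124, 124) -> Output: (1, 336, 122, 122)

Answer: (1, 336, 122, 122)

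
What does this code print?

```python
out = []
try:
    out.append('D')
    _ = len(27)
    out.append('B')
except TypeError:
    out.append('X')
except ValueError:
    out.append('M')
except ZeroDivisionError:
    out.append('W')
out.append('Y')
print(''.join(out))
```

Execution trace: 'D' (try body) → 'X' (except TypeError) → 'Y' (after the try/except). Output: DXY

Answer: DXY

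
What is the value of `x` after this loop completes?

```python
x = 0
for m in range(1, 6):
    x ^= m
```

XOR of 1 to 5
`x` takes the values: 0 → 1 → 3 → 0 → 4 → 1

Answer: 1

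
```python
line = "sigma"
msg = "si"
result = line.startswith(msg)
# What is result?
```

Trace:
`line = "sigma"` → line = 'sigma'
`msg = "si"` → msg = 'si'
`result = line.startswith(msg)` → result = True
So result = True

Answer: True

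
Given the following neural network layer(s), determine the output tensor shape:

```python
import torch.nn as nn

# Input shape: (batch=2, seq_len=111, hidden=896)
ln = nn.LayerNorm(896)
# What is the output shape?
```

Input: (2, 111, 896) -> Output: (2, 111, 896)

Answer: (2, 111, 896)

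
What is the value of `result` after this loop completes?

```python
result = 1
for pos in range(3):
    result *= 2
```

2^3 = 8
`result` takes the values: 1 → 2 → 4 → 8

Answer: 8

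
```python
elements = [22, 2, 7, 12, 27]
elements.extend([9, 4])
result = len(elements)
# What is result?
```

Trace:
`elements = [22, 2, 7, 12, 27]` → elements = [22, 2, 7, 12, 27]
`elements.extend([9, 4])` → elements = [22, 2, 7, 12, 27, 9, 4]
`result = len(elements)` → result = 7
So result = 7

Answer: 7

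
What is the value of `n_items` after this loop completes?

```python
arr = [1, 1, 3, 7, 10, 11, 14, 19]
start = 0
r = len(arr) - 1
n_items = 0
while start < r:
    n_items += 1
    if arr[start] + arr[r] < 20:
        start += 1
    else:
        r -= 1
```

Steps to find pair summing to 20
`n_items` takes the values: 0 → 1 → 2 → 3 → 4 → 5 → 6 → 7

Answer: 7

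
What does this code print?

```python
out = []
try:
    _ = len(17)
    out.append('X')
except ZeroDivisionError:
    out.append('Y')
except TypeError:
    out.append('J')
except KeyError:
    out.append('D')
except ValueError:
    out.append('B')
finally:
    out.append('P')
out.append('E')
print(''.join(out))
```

Execution trace: 'J' (except TypeError) → 'P' (finally) → 'E' (after the try/except). Output: JPE

Answer: JPE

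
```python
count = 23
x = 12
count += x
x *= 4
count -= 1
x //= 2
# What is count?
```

Trace:
`count = 23` → count = 23
`x = 12` → x = 12
`count += x` → count = 35
`x *= 4` → x = 48
`count -= 1` → count = 34
`x //= 2` → x = 24
So count = 34

Answer: 34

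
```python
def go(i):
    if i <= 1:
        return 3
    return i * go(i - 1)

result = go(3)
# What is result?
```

go(3) = 3 * 2 * 3 = 18

Answer: 18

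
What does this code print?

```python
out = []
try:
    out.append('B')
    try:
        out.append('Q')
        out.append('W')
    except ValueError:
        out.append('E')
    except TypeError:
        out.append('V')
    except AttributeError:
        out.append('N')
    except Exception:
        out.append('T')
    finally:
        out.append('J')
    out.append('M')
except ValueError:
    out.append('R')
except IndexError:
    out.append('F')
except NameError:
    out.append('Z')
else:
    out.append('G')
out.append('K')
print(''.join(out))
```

Execution trace: 'B' (try body) → 'Q' (inner try body) → 'W' (inner try body, no exception) → 'J' (inner finally) → 'M' (try body, no exception) → 'G' (else) → 'K' (after the try/except). Output: BQWJMGK

Answer: BQWJMGK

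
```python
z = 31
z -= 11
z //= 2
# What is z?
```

Trace:
`z = 31` → z = 31
`z -= 11` → z = 20
`z //= 2` → z = 10
So z = 10

Answer: 10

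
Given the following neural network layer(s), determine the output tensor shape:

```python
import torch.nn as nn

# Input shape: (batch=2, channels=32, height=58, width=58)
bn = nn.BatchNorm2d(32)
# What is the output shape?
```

Input: (2, 32, 58, 58) -> Output: (2, 32, 58, 58)

Answer: (2, 32, 58, 58)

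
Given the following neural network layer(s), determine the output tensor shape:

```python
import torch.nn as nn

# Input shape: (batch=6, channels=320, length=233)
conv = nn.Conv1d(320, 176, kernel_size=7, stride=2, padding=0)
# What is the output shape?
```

Input: (6, 320, 233) -> Output: (6, 176, 114)

Answer: (6, 176, 114)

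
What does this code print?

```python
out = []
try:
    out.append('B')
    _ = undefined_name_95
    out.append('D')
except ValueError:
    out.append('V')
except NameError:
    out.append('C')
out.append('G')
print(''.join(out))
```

Execution trace: 'B' (try body) → 'C' (except NameError) → 'G' (after the try/except). Output: BCG

Answer: BCG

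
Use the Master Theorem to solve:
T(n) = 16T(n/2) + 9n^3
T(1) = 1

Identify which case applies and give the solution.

a=16, b=2, f(n)=9n^3. log_2(16) = 4. Since c=3 < 4, Case 1 applies: T(n) = Θ(n^log_b(a)) = O(n^4).

Answer: O(n^4) - Case 1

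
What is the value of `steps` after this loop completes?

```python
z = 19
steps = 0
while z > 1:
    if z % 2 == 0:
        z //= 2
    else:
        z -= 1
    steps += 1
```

Steps to reduce 19 to 1
`steps` takes the values: 0 → 1 → 2 → 3 → 4 → 5 → 6

Answer: 6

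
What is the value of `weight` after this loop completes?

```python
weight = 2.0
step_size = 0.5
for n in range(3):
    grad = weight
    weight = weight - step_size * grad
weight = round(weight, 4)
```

Gradient descent: w = 2.0 * (1 - 0.5)^3
`weight` takes the values: 2.0 → 1.0 → 0.5 → 0.25

Answer: 0.25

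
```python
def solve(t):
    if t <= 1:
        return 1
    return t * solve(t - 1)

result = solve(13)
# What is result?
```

solve(13) = 13 * 12 * 11 * 10 * 9 * 8 * 7 * 6 * 5 * 4 * 3 * 2 * 1 = 6227020800

Answer: 6227020800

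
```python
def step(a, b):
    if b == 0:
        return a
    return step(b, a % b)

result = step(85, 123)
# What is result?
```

step(85, 123) -> step(123, 85) -> step(85, 38) -> step(38, 9) -> step(9, 2) -> step(2, 1) -> step(1, 0) -> 1

Answer: 1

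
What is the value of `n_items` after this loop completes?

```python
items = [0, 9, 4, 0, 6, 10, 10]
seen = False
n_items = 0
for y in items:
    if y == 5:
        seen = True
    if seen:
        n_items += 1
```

Count elements after first 5 in [0, 9, 4, 0, 6, 10, 10]
`n_items` takes the values: 0

Answer: 0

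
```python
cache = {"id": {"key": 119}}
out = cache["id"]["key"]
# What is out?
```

Trace:
`cache = {"id": {"key": 119}}` → cache = {'id': {'key': 119}}
`out = cache["id"]["key"]` → out = 119
So out = 119

Answer: 119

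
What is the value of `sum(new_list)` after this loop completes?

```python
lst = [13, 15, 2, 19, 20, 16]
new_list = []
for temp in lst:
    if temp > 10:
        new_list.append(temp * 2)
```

Sum of doubled values > 10
`new_list` takes the values: [] → [26] → [26, 30] → [26, 30, 38] → [26, 30, 38, 40] → [26, 30, 38, 40, 32]
So `sum(new_list)` = 166

Answer: 166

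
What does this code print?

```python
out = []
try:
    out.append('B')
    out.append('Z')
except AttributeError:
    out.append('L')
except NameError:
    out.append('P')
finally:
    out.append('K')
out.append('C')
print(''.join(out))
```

Execution trace: 'B' (try body) → 'Z' (try body, no exception) → 'K' (finally) → 'C' (after the try/except). Output: BZKC

Answer: BZKC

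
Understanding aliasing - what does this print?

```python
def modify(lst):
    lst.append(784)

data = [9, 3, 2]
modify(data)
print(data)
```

Key concept: function modifies passed list.
Step by step:
`data = [9, 3, 2]` → data = [9, 3, 2]
`modify(data)` → data = [9, 3, 2, 784]
`print(data)` → prints [9, 3, 2, 784]

Answer: [9, 3, 2, 784]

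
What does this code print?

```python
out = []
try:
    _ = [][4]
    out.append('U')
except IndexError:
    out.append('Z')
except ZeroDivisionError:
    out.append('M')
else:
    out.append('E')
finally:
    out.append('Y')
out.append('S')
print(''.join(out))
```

Execution trace: 'Z' (except IndexError) → 'Y' (finally) → 'S' (after the try/except). Output: ZYS

Answer: ZYS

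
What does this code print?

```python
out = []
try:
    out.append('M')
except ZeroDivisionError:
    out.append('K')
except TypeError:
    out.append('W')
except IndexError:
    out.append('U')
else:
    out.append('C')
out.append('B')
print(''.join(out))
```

Execution trace: 'M' (try body, no exception) → 'C' (else) → 'B' (after the try/except). Output: MCB

Answer: MCB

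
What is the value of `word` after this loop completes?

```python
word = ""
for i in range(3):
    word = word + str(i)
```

Concatenate digits 0 to 2
`word` takes the values: "" → "0" → "01" → "012"

Answer: "012"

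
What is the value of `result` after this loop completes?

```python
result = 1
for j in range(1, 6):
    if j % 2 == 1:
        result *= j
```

Product of odd numbers 1 to 5
`result` takes the values: 1 → 3 → 15

Answer: 15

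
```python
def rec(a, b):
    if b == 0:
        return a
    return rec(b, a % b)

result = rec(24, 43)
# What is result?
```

rec(24, 43) -> rec(43, 24) -> rec(24, 19) -> rec(19, 5) -> rec(5, 4) -> rec(4, 1) -> rec(1, 0) -> 1

Answer: 1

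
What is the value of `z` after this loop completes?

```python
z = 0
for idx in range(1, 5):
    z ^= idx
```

XOR of 1 to 4
`z` takes the values: 0 → 1 → 3 → 0 → 4

Answer: 4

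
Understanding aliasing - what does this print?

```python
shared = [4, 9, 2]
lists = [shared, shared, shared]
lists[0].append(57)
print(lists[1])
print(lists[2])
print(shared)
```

Key concept: list of same reference.
Step by step:
`shared = [4, 9, 2]` → shared = [4, 9, 2]
`lists = [shared, shared, shared]` → lists = [[4, 9, 2], [4, 9, 2], [4, 9, 2]]
`lists[0].append(57)` → shared = [4, 9, 2, 57]; lists = [[4, 9, 2, 57], [4, 9, 2, 57], [4, 9, 2, 57]]
`print(lists[1])` → prints [4, 9, 2, 57]
`print(lists[2])` → prints [4, 9, 2, 57]
`print(shared)` → prints [4, 9, 2, 57]

Answer:
[4, 9, 2, 57]
[4, 9, 2, 57]
[4, 9, 2, 57]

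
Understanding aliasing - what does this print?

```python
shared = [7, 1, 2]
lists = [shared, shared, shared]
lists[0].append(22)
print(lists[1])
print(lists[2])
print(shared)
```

Key concept: list of same reference.
Step by step:
`shared = [7, 1, 2]` → shared = [7, 1, 2]
`lists = [shared, shared, shared]` → lists = [[7, 1, 2], [7, 1, 2], [7, 1, 2]]
`lists[0].append(22)` → shared = [7, 1, 2, 22]; lists = [[7, 1, 2, 22], [7, 1, 2, 22], [7, 1, 2, 22]]
`print(lists[1])` → prints [7, 1, 2, 22]
`print(lists[2])` → prints [7, 1, 2, 22]
`print(shared)` → prints [7, 1, 2, 22]

Answer:
[7, 1, 2, 22]
[7, 1, 2, 22]
[7, 1, 2, 22]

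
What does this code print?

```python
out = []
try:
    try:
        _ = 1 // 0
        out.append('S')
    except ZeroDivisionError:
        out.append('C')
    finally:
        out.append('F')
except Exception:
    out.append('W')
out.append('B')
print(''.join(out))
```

Execution trace: 'C' (inner except ZeroDivisionError) → 'F' (inner finally) → 'B' (after the try/except). Output: CFB

Answer: CFB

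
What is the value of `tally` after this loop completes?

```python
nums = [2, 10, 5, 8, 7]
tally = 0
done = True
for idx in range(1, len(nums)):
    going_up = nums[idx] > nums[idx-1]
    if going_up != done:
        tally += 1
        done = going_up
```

Count direction changes in [2, 10, 5, 8, 7]
`tally` takes the values: 0 → 1 → 2 → 3

Answer: 3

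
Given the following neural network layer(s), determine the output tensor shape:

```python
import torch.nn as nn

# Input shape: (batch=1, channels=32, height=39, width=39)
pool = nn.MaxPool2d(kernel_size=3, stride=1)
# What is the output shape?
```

Input: (1, 32, 39, 39) -> Output: (1, 32, 37, 37)

Answer: (1, 32, 37, 37)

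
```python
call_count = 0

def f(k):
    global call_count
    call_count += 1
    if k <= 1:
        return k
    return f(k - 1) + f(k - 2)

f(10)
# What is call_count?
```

Calls(k) = 1 + Calls(k-1) + Calls(k-2); Calls(0)=Calls(1)=1. For k=10 this gives 177.

Answer: 177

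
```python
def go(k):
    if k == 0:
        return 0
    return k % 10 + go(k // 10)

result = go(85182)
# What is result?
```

Sum of digits of 85182: 2 + 8 + 1 + 5 + 8 = 24

Answer: 24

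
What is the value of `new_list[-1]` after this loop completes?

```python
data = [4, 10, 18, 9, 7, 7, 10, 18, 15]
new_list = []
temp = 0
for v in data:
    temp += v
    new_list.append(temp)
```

Cumulative sum ends at 98
`new_list` takes the values: [] → [4] → [4, 14] → [4, 14, 32] → [4, 14, 32, 41] → [4, 14, 32, 41, 48] → [4, 14, 32, 41, 48, 55] → [4, 14, 32, 41, 48, 55, 65] → [4, 14, 32, 41, 48, 55, 65, 83] → [4, 14, 32, 41, 48, 55, 65, 83, 98]
So `new_list[-1]` = 98

Answer: 98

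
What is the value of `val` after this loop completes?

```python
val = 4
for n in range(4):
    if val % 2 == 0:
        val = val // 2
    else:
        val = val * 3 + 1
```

Collatz-style transformation from 4
`val` takes the values: 4 → 2 → 1 → 4 → 2

Answer: 2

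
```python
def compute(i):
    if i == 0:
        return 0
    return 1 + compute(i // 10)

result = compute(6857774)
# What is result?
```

Count of digits of 6857774: 7

Answer: 7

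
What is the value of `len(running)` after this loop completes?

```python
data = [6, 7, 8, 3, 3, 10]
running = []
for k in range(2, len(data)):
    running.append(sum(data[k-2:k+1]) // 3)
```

Number of 3-element averages
`running` takes the values: [] → [7] → [7, 6] → [7, 6, 4] → [7, 6, 4, 5]
So `len(running)` = 4

Answer: 4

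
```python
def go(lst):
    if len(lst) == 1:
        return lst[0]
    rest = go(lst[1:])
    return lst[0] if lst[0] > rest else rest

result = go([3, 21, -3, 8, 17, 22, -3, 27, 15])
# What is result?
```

Recursive max over [3, 21, -3, 8, 17, 22, -3, 27, 15] = 27

Answer: 27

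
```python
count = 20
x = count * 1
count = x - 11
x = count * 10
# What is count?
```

Trace:
`count = 20` → count = 20
`x = count * 1` → x = 20
`count = x - 11` → count = 9
`x = count * 10` → x = 90
So count = 9

Answer: 9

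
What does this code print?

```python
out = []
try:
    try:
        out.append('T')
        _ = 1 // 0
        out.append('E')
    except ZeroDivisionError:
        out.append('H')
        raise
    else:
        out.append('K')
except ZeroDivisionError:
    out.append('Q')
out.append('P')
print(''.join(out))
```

Execution trace: 'T' (inner try body) → 'H' (inner except ZeroDivisionError) → 'Q' (outer except ZeroDivisionError) → 'P' (after the try/except). Output: THQP

Answer: THQP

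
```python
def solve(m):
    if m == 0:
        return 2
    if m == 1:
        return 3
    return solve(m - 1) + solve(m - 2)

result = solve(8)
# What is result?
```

Build up from base cases: solve(0)=2, solve(1)=3, solve(2)=5, solve(3)=8, solve(4)=13, solve(5)=21, solve(6)=34, ..., solve(8)=89

Answer: 89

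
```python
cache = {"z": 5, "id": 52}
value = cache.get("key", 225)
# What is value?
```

Trace:
`cache = {"z": 5, "id": 52}` → cache = {'z': 5, 'id': 52}
`value = cache.get("key", 225)` → value = 225
So value = 225

Answer: 225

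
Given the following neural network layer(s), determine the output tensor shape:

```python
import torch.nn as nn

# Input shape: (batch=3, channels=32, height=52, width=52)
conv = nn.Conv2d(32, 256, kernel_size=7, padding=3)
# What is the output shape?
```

Input: (3, 32, 52, 52) -> Output: (3, 256, 52, 52)

Answer: (3, 256, 52, 52)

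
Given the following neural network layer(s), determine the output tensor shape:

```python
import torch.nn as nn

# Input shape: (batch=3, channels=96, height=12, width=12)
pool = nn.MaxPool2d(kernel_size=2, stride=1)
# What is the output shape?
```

Input: (3, 96, 12, 12) -> Output: (3, 96, 11, 11)

Answer: (3, 96, 11, 11)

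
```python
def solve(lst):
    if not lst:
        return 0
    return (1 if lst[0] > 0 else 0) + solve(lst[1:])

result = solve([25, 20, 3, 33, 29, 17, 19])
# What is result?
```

Count of positive elements in [25, 20, 3, 33, 29, 17, 19] = 7

Answer: 7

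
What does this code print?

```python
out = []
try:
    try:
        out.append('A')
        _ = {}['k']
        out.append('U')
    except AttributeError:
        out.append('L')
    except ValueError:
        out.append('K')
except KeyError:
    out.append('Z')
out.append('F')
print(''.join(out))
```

Execution trace: 'A' (try body) → 'Z' (outer except KeyError) → 'F' (after the try/except). Output: AZF

Answer: AZF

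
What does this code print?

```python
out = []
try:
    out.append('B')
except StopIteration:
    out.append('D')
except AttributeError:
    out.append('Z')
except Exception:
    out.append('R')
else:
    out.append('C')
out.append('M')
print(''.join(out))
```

Execution trace: 'B' (try body, no exception) → 'C' (else) → 'M' (after the try/except). Output: BCM

Answer: BCM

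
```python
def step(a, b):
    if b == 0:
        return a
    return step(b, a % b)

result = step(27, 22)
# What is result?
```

step(27, 22) -> step(22, 5) -> step(5, 2) -> step(2, 1) -> step(1, 0) -> 1

Answer: 1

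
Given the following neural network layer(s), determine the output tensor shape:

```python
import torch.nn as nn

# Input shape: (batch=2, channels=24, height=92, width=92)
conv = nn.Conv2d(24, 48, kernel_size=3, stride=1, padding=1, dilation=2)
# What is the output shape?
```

Input: (2, 24, 92, 92) -> Output: (2, 48, 90, 90)

Answer: (2, 48, 90, 90)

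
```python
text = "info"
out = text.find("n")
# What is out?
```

Trace:
`text = "info"` → text = 'info'
`out = text.find("n")` → out = 1
So out = 1

Answer: 1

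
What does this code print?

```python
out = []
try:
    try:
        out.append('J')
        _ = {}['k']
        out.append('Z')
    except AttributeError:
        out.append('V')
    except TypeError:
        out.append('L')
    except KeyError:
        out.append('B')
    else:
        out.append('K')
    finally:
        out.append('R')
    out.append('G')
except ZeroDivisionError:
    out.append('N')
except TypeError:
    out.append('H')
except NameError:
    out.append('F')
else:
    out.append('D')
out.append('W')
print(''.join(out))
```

Execution trace: 'J' (inner try body) → 'B' (inner except KeyError) → 'R' (inner finally) → 'G' (try body, no exception) → 'D' (else) → 'W' (after the try/except). Output: JBRGDW

Answer: JBRGDW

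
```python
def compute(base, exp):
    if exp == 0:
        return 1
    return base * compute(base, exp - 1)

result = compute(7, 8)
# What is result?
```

compute(7, 8) = 7 * 7 * 7 * 7 * 7 * 7 * 7 * 7 = 5764801

Answer: 5764801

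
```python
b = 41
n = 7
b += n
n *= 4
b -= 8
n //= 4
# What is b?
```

Trace:
`b = 41` → b = 41
`n = 7` → n = 7
`b += n` → b = 48
`n *= 4` → n = 28
`b -= 8` → b = 40
`n //= 4` → n = 7
So b = 40

Answer: 40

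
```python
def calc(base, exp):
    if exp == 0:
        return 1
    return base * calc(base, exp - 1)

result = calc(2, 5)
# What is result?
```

calc(2, 5) = 2 * 2 * 2 * 2 * 2 = 32

Answer: 32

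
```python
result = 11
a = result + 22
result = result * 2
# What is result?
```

Trace:
`result = 11` → result = 11
`a = result + 22` → a = 33
`result = result * 2` → result = 22
So result = 22

Answer: 22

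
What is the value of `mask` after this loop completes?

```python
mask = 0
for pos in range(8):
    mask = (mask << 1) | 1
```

Build 8 consecutive 1-bits: 0b11111111
`mask` takes the values: 0 → 1 → 3 → 7 → 15 → 31 → 63 → 127 → 255

Answer: 255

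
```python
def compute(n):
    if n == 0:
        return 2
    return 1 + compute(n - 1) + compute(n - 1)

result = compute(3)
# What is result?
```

compute(n) = 1 + 2·compute(n-1), compute(0)=2. Closed form: (2+1)·2^3 - 1 = 23.

Answer: 23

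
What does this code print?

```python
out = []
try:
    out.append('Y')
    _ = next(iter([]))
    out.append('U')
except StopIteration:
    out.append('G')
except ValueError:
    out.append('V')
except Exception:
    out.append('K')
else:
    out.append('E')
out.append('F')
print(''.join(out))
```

Execution trace: 'Y' (try body) → 'G' (except StopIteration) → 'F' (after the try/except). Output: YGF

Answer: YGF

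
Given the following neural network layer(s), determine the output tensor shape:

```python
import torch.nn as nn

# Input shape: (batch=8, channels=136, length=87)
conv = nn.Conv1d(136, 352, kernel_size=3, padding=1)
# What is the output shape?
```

Input: (8, 136, 87) -> Output: (8, 352, 87)

Answer: (8, 352, 87)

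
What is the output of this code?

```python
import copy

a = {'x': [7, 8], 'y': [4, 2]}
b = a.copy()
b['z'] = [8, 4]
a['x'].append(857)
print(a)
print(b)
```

Key concept: shallow copy of dict with mutable values.
Step by step:
`a = {'x': [7, 8], 'y': [4, 2]}` → a = {'x': [7, 8], 'y': [4, 2]}
`b = a.copy()` → b = {'x': [7, 8], 'y': [4, 2]}
`b['z'] = [8, 4]` → b = {'x': [7, 8], 'y': [4, 2], 'z': [8, 4]}
`a['x'].append(857)` → a = {'x': [7, 8, 857], 'y': [4, 2]}; b = {'x': [7, 8, 857], 'y': [4, 2], 'z': [8, 4]}
`print(a)` → prints {'x': [7, 8, 857], 'y': [4, 2]}
`print(b)` → prints {'x': [7, 8, 857], 'y': [4, 2], 'z': [8, 4]}

Answer:
{'x': [7, 8, 857], 'y': [4, 2]}
{'x': [7, 8, 857], 'y': [4, 2], 'z': [8, 4]}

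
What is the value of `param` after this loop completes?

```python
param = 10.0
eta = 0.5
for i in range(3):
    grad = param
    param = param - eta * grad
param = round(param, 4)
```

Gradient descent: w = 10.0 * (1 - 0.5)^3
`param` takes the values: 10.0 → 5.0 → 2.5 → 1.25

Answer: 1.25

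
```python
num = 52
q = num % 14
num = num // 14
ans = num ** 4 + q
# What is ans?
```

Trace:
`num = 52` → num = 52
`q = num % 14` → q = 10
`num = num // 14` → num = 3
`ans = num ** 4 + q` → ans = 91
So ans = 91

Answer: 91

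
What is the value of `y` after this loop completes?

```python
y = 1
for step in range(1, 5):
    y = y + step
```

Start at 1, add 1 through 4
`y` takes the values: 1 → 2 → 4 → 7 → 11

Answer: 11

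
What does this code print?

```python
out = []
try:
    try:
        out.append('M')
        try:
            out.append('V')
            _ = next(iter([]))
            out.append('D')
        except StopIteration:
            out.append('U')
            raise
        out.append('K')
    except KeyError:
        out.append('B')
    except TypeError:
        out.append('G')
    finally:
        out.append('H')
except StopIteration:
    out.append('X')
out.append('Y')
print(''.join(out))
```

Execution trace: 'M' (try body) → 'V' (inner try body) → 'U' (inner except StopIteration) → 'H' (finally) → 'X' (outer except StopIteration) → 'Y' (after the try/except). Output: MVUHXY

Answer: MVUHXY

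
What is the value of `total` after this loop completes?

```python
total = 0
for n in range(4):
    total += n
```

Sum of 0 to 3 = 6
`total` takes the values: 0 → 1 → 3 → 6

Answer: 6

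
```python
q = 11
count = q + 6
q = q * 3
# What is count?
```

Trace:
`q = 11` → q = 11
`count = q + 6` → count = 17
`q = q * 3` → q = 33
So count = 17

Answer: 17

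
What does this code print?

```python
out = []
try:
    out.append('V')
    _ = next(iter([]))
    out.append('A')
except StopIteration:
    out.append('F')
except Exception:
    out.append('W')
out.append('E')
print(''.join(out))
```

Execution trace: 'V' (try body) → 'F' (except StopIteration) → 'E' (after the try/except). Output: VFE

Answer: VFE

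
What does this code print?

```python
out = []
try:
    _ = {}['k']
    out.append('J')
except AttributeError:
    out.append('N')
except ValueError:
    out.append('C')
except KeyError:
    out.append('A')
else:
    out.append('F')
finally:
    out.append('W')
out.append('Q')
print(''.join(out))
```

Execution trace: 'A' (except KeyError) → 'W' (finally) → 'Q' (after the try/except). Output: AWQ

Answer: AWQ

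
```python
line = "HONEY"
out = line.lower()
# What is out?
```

Trace:
`line = "HONEY"` → line = 'HONEY'
`out = line.lower()` → out = 'honey'
So out = 'honey'

Answer: 'honey'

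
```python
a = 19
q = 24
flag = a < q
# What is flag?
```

Trace:
`a = 19` → a = 19
`q = 24` → q = 24
`flag = a < q` → flag = True
So flag = True

Answer: True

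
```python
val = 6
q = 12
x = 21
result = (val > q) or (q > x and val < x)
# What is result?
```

Trace:
`val = 6` → val = 6
`q = 12` → q = 12
`x = 21` → x = 21
`result = (val > q) or (q > x and val < x)` → result = False
So result = False

Answer: False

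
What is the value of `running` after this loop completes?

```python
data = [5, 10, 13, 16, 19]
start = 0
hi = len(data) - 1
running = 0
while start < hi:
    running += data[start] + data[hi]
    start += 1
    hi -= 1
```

Sum of pairs from ends
`running` takes the values: 0 → 24 → 50

Answer: 50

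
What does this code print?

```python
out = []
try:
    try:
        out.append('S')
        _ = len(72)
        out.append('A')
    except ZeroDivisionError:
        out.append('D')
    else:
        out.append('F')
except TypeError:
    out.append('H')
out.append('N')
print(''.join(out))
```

Execution trace: 'S' (inner try body) → 'H' (outer except TypeError) → 'N' (after the try/except). Output: SHN

Answer: SHN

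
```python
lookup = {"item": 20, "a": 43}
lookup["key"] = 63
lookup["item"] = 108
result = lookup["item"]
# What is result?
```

Trace:
`lookup = {"item": 20, "a": 43}` → lookup = {'item': 20, 'a': 43}
`lookup["key"] = 63` → lookup = {'item': 20, 'a': 43, 'key': 63}
`lookup["item"] = 108` → lookup = {'item': 108, 'a': 43, 'key': 63}
`result = lookup["item"]` → result = 108
So result = 108

Answer: 108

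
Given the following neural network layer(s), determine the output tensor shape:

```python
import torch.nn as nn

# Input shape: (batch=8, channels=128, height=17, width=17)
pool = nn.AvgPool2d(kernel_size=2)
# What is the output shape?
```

Input: (8, 128, 17, 17) -> Output: (8, 128, 8, 8)

Answer: (8, 128, 8, 8)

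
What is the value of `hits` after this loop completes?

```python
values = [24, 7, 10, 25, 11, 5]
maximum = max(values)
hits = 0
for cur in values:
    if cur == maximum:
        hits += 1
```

Count of max value 25 in [24, 7, 10, 25, 11, 5]
`hits` takes the values: 0 → 1

Answer: 1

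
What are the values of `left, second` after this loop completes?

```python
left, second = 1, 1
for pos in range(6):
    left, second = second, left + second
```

Fibonacci: after 6 iterations
`left, second` takes the values: (1, 1) → (1, 2) → (2, 3) → (3, 5) → (5, 8) → (8, 13) → (13, 21)

Answer: 13, 21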